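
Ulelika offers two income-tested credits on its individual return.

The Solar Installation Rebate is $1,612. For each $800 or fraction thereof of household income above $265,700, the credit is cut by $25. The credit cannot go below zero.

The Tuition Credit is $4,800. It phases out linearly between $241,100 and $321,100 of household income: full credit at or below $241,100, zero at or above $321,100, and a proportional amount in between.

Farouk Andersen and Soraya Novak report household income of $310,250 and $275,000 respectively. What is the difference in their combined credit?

Farouk ($310,250): Solar Installation Rebate: income exceeds $265,700 by $44,550, which is 56 full-or-partial $800 increments; reduction = 56 × $25 = $1,400, leaving $212. Tuition Credit: $310,250 is $69,150 into a $80,000 phase-out range, leaving 10,850/80,000 of the credit: $4,800 × 10,850/80,000 = $651. total $212 + $651 = $863
Soraya ($275,000): Solar Installation Rebate: income exceeds $265,700 by $9,300, which is 12 full-or-partial $800 increments; reduction = 12 × $25 = $300, leaving $1,312. Tuition Credit: $275,000 is $33,900 into a $80,000 phase-out range, leaving 46,100/80,000 of the credit: $4,800 × 46,100/80,000 = $2,766. total $1,312 + $2,766 = $4,078
Difference: |$863 − $4,078| = $3,215.

$3,215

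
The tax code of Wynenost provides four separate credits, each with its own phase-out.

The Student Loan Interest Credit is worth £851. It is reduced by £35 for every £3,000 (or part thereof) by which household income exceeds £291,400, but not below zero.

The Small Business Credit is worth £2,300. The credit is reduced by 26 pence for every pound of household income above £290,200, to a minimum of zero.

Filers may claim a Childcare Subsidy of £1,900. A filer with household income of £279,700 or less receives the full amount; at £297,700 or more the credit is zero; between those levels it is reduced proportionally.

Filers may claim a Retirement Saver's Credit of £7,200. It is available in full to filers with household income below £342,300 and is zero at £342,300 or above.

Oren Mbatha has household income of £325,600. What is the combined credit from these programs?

£7,631

Student Loan Interest Credit: income exceeds £291,400 by £34,200, which is 12 full-or-partial £3,000 increments; reduction = 12 × £35 = £420, leaving £431.
Small Business Credit: 26% of the £35,400 excess over £290,200 is £9,204 ≥ base, so the credit is £0.
Childcare Subsidy: £325,600 is at or above £297,700, so the credit is £0.
Retirement Saver's Credit: £325,600 is below the £342,300 cutoff, so the full £7,200 applies.
Total: £431 + £0 + £0 + £7,200 = £7,631.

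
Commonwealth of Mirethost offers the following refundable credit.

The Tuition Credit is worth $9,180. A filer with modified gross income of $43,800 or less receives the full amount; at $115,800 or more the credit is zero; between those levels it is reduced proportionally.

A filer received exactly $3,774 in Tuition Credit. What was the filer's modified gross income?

$3,774 is 3,774/9,180 of the full $9,180, so 5,406/9,180 of the $72,000 range has been used: income = $43,800 + $72,000 × 5,406/9,180 = $86,200.

$86,200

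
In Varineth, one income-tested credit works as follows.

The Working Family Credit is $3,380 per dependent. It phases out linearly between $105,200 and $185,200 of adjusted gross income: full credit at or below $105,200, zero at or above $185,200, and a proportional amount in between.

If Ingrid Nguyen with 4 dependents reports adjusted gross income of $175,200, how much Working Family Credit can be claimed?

$1,690

Working Family Credit: base = 4 × $3,380 = $13,520. $175,200 is $70,000 into a $80,000 phase-out range, leaving 10,000/80,000 of the credit: $13,520 × 10,000/80,000 = $1,690.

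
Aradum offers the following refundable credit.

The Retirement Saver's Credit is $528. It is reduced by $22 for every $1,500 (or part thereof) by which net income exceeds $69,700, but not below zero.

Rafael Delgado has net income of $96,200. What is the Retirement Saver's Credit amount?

$132

Retirement Saver's Credit: income exceeds $69,700 by $26,500, which is 18 full-or-partial $1,500 increments; reduction = 18 × $22 = $396, leaving $132.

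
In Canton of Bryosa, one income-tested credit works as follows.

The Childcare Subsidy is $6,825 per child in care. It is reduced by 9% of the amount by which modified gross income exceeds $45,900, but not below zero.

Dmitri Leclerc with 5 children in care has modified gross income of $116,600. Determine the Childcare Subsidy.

Childcare Subsidy: base = 5 × $6,825 = $34,125. 9% of the $70,700 excess over $45,900 is $6,363; credit = $34,125 − $6,363 = $27,762.

$27,762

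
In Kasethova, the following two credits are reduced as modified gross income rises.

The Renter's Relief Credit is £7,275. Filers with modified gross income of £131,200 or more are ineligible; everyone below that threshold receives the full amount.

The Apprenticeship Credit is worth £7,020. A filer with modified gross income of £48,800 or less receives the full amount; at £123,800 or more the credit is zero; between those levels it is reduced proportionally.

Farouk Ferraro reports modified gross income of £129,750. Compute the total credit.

£7,275

Renter's Relief Credit: £129,750 is below the £131,200 cutoff, so the full £7,275 applies.
Apprenticeship Credit: £129,750 is at or above £123,800, so the credit is £0.
Total: £7,275 + £0 = £7,275.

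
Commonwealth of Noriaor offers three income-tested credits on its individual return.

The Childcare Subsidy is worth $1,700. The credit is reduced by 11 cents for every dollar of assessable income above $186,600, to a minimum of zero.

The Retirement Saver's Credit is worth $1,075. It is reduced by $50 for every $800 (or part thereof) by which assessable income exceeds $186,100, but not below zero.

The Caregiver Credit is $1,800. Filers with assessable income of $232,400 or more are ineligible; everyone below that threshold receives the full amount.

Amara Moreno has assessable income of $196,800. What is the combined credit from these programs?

$2,753

Childcare Subsidy: 11% of the $10,200 excess over $186,600 is $1,122; credit = $1,700 − $1,122 = $578.
Retirement Saver's Credit: income exceeds $186,100 by $10,700, which is 14 full-or-partial $800 increments; reduction = 14 × $50 = $700, leaving $375.
Caregiver Credit: $196,800 is below the $232,400 cutoff, so the full $1,800 applies.
Total: $578 + $375 + $1,800 = $2,753.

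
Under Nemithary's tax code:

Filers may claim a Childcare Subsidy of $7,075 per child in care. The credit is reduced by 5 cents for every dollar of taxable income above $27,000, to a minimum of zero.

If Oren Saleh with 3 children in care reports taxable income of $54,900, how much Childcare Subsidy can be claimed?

$19,830

Childcare Subsidy: base = 3 × $7,075 = $21,225. 5% of the $27,900 excess over $27,000 is $1,395; credit = $21,225 − $1,395 = $19,830.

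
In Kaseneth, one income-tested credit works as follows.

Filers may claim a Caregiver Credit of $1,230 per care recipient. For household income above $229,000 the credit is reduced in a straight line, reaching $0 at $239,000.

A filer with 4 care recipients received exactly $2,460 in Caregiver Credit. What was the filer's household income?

$234,000

Full credit = 4 × $1,230 = $4,920.
$2,460 is 2,460/4,920 of the full $4,920, so 2,460/4,920 of the $10,000 range has been used: income = $229,000 + $10,000 × 2,460/4,920 = $234,000.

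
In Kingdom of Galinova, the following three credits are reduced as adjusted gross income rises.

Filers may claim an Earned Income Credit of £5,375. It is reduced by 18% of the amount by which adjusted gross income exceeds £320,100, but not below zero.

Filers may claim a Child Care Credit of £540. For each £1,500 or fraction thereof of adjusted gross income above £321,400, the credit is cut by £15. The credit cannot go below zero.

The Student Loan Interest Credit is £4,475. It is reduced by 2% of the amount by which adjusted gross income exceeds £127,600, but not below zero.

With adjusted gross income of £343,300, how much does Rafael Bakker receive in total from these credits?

Earned Income Credit: 18% of the £23,200 excess over £320,100 is £4,176; credit = £5,375 − £4,176 = £1,199.
Child Care Credit: income exceeds £321,400 by £21,900, which is 15 full-or-partial £1,500 increments; reduction = 15 × £15 = £225, leaving £315.
Student Loan Interest Credit: 2% of the £215,700 excess over £127,600 is £4,314; credit = £4,475 − £4,314 = £161.
Total: £1,199 + £315 + £161 = £1,675.

£1,675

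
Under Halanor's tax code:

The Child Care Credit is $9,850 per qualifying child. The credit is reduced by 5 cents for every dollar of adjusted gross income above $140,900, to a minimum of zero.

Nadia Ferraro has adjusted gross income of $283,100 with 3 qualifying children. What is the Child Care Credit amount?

Child Care Credit: base = 3 × $9,850 = $29,550. 5% of the $142,200 excess over $140,900 is $7,110; credit = $29,550 − $7,110 = $22,440.

$22,440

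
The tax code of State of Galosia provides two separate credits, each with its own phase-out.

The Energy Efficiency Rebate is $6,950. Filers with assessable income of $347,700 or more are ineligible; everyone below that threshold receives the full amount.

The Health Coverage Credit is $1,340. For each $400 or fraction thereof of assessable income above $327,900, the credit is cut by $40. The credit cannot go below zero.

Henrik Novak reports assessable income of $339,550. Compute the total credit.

Energy Efficiency Rebate: $339,550 is below the $347,700 cutoff, so the full $6,950 applies.
Health Coverage Credit: income exceeds $327,900 by $11,650, which is 30 full-or-partial $400 increments; reduction = 30 × $40 = $1,200, leaving $140.
Total: $6,950 + $140 = $7,090.

$7,090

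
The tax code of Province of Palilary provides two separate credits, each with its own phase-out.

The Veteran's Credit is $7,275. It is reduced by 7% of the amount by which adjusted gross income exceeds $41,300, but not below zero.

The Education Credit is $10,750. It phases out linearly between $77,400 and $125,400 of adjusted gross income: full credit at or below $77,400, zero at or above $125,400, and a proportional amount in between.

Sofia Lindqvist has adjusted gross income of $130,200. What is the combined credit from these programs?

$1,052

Veteran's Credit: 7% of the $88,900 excess over $41,300 is $6,223; credit = $7,275 − $6,223 = $1,052.
Education Credit: $130,200 is at or above $125,400, so the credit is $0.
Total: $1,052 + $0 = $1,052.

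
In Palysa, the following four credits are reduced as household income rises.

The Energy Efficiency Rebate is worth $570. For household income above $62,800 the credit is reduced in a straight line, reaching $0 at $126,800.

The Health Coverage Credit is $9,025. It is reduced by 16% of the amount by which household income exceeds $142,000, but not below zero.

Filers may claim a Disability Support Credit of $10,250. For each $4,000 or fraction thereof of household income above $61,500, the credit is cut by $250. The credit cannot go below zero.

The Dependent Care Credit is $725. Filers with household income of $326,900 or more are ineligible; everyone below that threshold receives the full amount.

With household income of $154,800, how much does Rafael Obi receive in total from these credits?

Energy Efficiency Rebate: $154,800 is at or above $126,800, so the credit is $0.
Health Coverage Credit: 16% of the $12,800 excess over $142,000 is $2,048; credit = $9,025 − $2,048 = $6,977.
Disability Support Credit: income exceeds $61,500 by $93,300, which is 24 full-or-partial $4,000 increments; reduction = 24 × $250 = $6,000, leaving $4,250.
Dependent Care Credit: $154,800 is below the $326,900 cutoff, so the full $725 applies.
Total: $0 + $6,977 + $4,250 + $725 = $11,952.

$11,952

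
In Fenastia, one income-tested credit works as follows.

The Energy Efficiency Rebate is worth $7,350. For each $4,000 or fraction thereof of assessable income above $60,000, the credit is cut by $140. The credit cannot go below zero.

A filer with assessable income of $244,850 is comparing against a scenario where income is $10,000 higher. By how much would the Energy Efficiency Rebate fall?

$280

At $244,850 — income exceeds $60,000 by $184,850, which is 47 full-or-partial $4,000 increments; reduction = 47 × $140 = $6,580, leaving $770.
At $254,850 — income exceeds $60,000 by $194,850, which is 49 full-or-partial $4,000 increments; reduction = 49 × $140 = $6,860, leaving $490.
Lost: $770 − $490 = $280.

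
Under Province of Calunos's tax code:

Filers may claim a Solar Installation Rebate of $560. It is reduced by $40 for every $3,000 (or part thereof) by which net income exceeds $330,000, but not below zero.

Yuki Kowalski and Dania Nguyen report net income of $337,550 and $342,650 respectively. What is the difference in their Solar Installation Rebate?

$80

Yuki ($337,550): Solar Installation Rebate: income exceeds $330,000 by $7,550, which is 3 full-or-partial $3,000 increments; reduction = 3 × $40 = $120, leaving $440.
Dania ($342,650): Solar Installation Rebate: income exceeds $330,000 by $12,650, which is 5 full-or-partial $3,000 increments; reduction = 5 × $40 = $200, leaving $360.
Difference: |$440 − $360| = $80.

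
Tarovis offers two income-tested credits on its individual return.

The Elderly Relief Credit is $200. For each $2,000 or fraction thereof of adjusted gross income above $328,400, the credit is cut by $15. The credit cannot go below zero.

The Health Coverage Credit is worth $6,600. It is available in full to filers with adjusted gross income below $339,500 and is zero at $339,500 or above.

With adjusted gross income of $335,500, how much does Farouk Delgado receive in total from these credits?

$6,740

Elderly Relief Credit: income exceeds $328,400 by $7,100, which is 4 full-or-partial $2,000 increments; reduction = 4 × $15 = $60, leaving $140.
Health Coverage Credit: $335,500 is below the $339,500 cutoff, so the full $6,600 applies.
Total: $140 + $6,600 = $6,740.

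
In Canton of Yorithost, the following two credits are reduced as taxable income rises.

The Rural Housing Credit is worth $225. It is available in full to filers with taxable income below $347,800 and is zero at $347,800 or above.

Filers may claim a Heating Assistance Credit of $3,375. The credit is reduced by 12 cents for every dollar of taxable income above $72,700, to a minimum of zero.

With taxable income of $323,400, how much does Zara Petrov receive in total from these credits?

Rural Housing Credit: $323,400 is below the $347,800 cutoff, so the full $225 applies.
Heating Assistance Credit: 12% of the $250,700 excess over $72,700 is $30,084 ≥ base, so the credit is $0.
Total: $225 + $0 = $225.

$225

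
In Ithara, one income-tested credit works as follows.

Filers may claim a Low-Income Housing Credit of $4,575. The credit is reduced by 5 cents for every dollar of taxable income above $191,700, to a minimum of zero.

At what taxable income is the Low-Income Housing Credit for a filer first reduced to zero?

$283,200

The credit falls by 5% of each dollar above $191,700, so it reaches zero when the excess is $4,575 / 5% = $91,500: income = $191,700 + $91,500 = $283,200.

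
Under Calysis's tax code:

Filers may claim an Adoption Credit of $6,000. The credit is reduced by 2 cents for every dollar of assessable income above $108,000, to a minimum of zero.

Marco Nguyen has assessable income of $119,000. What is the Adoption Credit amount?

Adoption Credit: 2% of the $11,000 excess over $108,000 is $220; credit = $6,000 − $220 = $5,780.

$5,780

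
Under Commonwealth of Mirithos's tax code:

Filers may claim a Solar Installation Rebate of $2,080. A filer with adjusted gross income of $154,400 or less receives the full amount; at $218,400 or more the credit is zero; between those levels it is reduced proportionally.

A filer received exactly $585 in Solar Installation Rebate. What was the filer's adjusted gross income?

$585 is 585/2,080 of the full $2,080, so 1,495/2,080 of the $64,000 range has been used: income = $154,400 + $64,000 × 1,495/2,080 = $200,400.

$200,400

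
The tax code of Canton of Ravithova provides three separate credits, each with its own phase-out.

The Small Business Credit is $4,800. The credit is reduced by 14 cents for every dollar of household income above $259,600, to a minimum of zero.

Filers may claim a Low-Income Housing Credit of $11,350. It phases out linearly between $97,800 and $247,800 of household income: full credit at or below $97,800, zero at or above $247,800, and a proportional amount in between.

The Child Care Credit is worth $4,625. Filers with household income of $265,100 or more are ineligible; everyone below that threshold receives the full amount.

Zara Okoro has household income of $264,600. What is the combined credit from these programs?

Small Business Credit: 14% of the $5,000 excess over $259,600 is $700; credit = $4,800 − $700 = $4,100.
Low-Income Housing Credit: $264,600 is at or above $247,800, so the credit is $0.
Child Care Credit: $264,600 is below the $265,100 cutoff, so the full $4,625 applies.
Total: $4,100 + $0 + $4,625 = $8,725.

$8,725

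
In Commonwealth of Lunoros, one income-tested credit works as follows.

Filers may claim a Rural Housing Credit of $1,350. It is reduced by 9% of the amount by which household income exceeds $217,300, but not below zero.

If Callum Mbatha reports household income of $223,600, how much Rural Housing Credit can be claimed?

$783

Rural Housing Credit: 9% of the $6,300 excess over $217,300 is $567; credit = $1,350 − $567 = $783.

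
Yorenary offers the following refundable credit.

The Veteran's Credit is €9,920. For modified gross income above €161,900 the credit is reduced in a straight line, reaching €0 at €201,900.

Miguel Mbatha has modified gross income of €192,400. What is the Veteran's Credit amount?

Veteran's Credit: €192,400 is €30,500 into a €40,000 phase-out range, leaving 9,500/40,000 of the credit: €9,920 × 9,500/40,000 = €2,356.

€2,356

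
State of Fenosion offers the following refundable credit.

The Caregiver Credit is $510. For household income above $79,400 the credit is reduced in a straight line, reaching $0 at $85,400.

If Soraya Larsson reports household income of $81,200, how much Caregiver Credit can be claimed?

$357

Caregiver Credit: $81,200 is $1,800 into a $6,000 phase-out range, leaving 4,200/6,000 of the credit: $510 × 4,200/6,000 = $357.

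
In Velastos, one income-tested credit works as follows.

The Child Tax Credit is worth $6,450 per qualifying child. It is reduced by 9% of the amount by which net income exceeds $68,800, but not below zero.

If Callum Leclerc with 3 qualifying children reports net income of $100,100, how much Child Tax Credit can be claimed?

Child Tax Credit: base = 3 × $6,450 = $19,350. 9% of the $31,300 excess over $68,800 is $2,817; credit = $19,350 − $2,817 = $16,533.

$16,533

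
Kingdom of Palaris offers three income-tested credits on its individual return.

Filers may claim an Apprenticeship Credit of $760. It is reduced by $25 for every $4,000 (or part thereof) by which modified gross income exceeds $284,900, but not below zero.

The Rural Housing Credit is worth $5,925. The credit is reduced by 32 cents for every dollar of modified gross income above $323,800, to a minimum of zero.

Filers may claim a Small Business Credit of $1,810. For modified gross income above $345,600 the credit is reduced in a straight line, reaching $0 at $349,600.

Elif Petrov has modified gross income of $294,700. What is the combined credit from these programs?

$8,420

Apprenticeship Credit: income exceeds $284,900 by $9,800, which is 3 full-or-partial $4,000 increments; reduction = 3 × $25 = $75, leaving $685.
Rural Housing Credit: $294,700 is at or below the $323,800 threshold, so the full $5,925 applies.
Small Business Credit: $294,700 is at or below the $345,600 threshold, so the full $1,810 applies.
Total: $685 + $5,925 + $1,810 = $8,420.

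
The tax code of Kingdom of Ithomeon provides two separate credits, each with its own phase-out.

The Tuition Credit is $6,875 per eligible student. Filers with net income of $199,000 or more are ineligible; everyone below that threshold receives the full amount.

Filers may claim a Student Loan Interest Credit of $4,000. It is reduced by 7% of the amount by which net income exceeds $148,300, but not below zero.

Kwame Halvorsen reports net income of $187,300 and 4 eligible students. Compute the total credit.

Tuition Credit: base = 4 × $6,875 = $27,500. $187,300 is below the $199,000 cutoff, so the full $27,500 applies.
Student Loan Interest Credit: 7% of the $39,000 excess over $148,300 is $2,730; credit = $4,000 − $2,730 = $1,270.
Total: $27,500 + $1,270 = $28,770.

$28,770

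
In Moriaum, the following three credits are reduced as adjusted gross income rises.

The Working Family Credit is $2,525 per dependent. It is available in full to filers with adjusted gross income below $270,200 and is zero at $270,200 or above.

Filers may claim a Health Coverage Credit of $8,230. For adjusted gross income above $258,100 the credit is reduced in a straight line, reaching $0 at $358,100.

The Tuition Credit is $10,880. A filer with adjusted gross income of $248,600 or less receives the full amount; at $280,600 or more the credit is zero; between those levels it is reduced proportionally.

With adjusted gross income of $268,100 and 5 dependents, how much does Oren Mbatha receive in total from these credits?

Working Family Credit: base = 5 × $2,525 = $12,625. $268,100 is below the $270,200 cutoff, so the full $12,625 applies.
Health Coverage Credit: $268,100 is $10,000 into a $100,000 phase-out range, leaving 90,000/100,000 of the credit: $8,230 × 90,000/100,000 = $7,407.
Tuition Credit: $268,100 is $19,500 into a $32,000 phase-out range, leaving 12,500/32,000 of the credit: $10,880 × 12,500/32,000 = $4,250.
Total: $12,625 + $7,407 + $4,250 = $24,282.

$24,282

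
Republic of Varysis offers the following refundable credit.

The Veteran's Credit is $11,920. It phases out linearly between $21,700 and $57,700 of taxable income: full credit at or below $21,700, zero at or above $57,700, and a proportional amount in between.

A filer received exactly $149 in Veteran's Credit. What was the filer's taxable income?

$57,250

$149 is 149/11,920 of the full $11,920, so 11,771/11,920 of the $36,000 range has been used: income = $21,700 + $36,000 × 11,771/11,920 = $57,250.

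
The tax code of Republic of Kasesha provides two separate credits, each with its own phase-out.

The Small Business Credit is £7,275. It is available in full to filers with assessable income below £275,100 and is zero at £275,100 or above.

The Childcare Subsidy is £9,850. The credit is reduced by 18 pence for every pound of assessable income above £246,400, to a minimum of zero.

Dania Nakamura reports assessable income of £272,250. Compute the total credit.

Small Business Credit: £272,250 is below the £275,100 cutoff, so the full £7,275 applies.
Childcare Subsidy: 18% of the £25,850 excess over £246,400 is £4,653; credit = £9,850 − £4,653 = £5,197.
Total: £7,275 + £5,197 = £12,472.

£12,472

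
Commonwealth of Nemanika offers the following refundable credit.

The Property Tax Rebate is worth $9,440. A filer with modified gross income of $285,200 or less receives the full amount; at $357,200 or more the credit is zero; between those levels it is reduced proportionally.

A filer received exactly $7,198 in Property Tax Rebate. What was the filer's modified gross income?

$7,198 is 7,198/9,440 of the full $9,440, so 2,242/9,440 of the $72,000 range has been used: income = $285,200 + $72,000 × 2,242/9,440 = $302,300.

$302,300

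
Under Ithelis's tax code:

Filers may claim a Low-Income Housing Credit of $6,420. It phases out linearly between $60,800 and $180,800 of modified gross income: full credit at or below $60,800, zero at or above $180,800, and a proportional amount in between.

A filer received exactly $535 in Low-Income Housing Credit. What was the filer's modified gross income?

$170,800

$535 is 535/6,420 of the full $6,420, so 5,885/6,420 of the $120,000 range has been used: income = $60,800 + $120,000 × 5,885/6,420 = $170,800.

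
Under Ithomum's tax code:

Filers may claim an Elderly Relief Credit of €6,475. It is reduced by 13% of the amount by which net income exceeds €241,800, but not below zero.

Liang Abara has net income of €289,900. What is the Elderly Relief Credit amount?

€222

Elderly Relief Credit: 13% of the €48,100 excess over €241,800 is €6,253; credit = €6,475 − €6,253 = €222.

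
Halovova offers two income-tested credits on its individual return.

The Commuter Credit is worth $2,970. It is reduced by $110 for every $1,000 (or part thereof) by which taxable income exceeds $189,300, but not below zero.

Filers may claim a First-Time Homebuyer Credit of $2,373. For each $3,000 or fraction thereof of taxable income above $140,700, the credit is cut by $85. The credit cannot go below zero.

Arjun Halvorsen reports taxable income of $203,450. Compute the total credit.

$1,908

Commuter Credit: income exceeds $189,300 by $14,150, which is 15 full-or-partial $1,000 increments; reduction = 15 × $110 = $1,650, leaving $1,320.
First-Time Homebuyer Credit: income exceeds $140,700 by $62,750, which is 21 full-or-partial $3,000 increments; reduction = 21 × $85 = $1,785, leaving $588.
Total: $1,320 + $588 = $1,908.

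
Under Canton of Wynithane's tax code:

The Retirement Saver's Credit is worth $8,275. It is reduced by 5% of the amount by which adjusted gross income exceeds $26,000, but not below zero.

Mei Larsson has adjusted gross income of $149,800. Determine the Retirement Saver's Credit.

$2,085

Retirement Saver's Credit: 5% of the $123,800 excess over $26,000 is $6,190; credit = $8,275 − $6,190 = $2,085.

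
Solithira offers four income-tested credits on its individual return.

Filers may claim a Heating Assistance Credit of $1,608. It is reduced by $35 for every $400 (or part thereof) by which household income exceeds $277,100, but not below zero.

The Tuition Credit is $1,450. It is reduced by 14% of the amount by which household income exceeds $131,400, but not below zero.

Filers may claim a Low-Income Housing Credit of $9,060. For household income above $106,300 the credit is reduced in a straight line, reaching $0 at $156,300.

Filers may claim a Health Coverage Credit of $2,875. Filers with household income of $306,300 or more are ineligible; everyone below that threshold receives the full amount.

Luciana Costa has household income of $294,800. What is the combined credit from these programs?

$2,908

Heating Assistance Credit: income exceeds $277,100 by $17,700, which is 45 full-or-partial $400 increments; reduction = 45 × $35 = $1,575, leaving $33.
Tuition Credit: 14% of the $163,400 excess over $131,400 is $22,876 ≥ base, so the credit is $0.
Low-Income Housing Credit: $294,800 is at or above $156,300, so the credit is $0.
Health Coverage Credit: $294,800 is below the $306,300 cutoff, so the full $2,875 applies.
Total: $33 + $0 + $0 + $2,875 = $2,908.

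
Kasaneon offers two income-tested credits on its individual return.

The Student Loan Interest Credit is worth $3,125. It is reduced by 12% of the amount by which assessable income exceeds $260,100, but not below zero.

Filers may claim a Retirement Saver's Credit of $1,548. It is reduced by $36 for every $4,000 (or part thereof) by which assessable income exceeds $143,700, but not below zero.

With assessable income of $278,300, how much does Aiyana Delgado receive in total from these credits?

Student Loan Interest Credit: 12% of the $18,200 excess over $260,100 is $2,184; credit = $3,125 − $2,184 = $941.
Retirement Saver's Credit: income exceeds $143,700 by $134,600, which is 34 full-or-partial $4,000 increments; reduction = 34 × $36 = $1,224, leaving $324.
Total: $941 + $324 = $1,265.

$1,265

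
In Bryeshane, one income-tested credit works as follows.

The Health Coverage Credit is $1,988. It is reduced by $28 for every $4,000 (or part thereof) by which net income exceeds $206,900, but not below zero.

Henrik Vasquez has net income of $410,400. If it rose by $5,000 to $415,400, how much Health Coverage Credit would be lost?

At $410,400 — income exceeds $206,900 by $203,500, which is 51 full-or-partial $4,000 increments; reduction = 51 × $28 = $1,428, leaving $560.
At $415,400 — income exceeds $206,900 by $208,500, which is 53 full-or-partial $4,000 increments; reduction = 53 × $28 = $1,484, leaving $504.
Lost: $560 − $504 = $56.

$56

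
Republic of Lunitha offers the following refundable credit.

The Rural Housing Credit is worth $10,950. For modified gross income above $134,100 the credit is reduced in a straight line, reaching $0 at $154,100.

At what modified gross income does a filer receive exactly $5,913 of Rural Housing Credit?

$5,913 is 5,913/10,950 of the full $10,950, so 5,037/10,950 of the $20,000 range has been used: income = $134,100 + $20,000 × 5,037/10,950 = $143,300.

$143,300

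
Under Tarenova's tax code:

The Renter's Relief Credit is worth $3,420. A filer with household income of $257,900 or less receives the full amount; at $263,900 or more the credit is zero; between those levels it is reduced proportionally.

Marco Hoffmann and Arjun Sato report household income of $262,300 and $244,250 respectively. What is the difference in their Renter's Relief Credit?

$2,508

Marco ($262,300): Renter's Relief Credit: $262,300 is $4,400 into a $6,000 phase-out range, leaving 1,600/6,000 of the credit: $3,420 × 1,600/6,000 = $912.
Arjun ($244,250): Renter's Relief Credit: $244,250 is at or below the $257,900 threshold, so the full $3,420 applies.
Difference: |$912 − $3,420| = $2,508.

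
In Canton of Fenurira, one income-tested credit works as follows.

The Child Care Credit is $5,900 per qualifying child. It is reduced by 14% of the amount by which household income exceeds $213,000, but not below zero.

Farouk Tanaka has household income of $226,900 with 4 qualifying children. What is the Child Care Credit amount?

Child Care Credit: base = 4 × $5,900 = $23,600. 14% of the $13,900 excess over $213,000 is $1,946; credit = $23,600 − $1,946 = $21,654.

$21,654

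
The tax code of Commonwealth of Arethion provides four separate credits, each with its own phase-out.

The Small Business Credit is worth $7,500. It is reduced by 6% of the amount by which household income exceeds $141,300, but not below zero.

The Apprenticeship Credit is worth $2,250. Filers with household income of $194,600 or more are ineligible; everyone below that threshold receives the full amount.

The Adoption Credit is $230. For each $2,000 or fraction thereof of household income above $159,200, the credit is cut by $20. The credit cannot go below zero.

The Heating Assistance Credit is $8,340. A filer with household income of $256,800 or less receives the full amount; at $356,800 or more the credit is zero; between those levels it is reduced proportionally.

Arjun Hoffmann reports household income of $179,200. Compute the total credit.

$15,846

Small Business Credit: 6% of the $37,900 excess over $141,300 is $2,274; credit = $7,500 − $2,274 = $5,226.
Apprenticeship Credit: $179,200 is below the $194,600 cutoff, so the full $2,250 applies.
Adoption Credit: income exceeds $159,200 by $20,000, which is 10 full-or-partial $2,000 increments; reduction = 10 × $20 = $200, leaving $30.
Heating Assistance Credit: $179,200 is at or below the $256,800 threshold, so the full $8,340 applies.
Total: $5,226 + $2,250 + $30 + $8,340 = $15,846.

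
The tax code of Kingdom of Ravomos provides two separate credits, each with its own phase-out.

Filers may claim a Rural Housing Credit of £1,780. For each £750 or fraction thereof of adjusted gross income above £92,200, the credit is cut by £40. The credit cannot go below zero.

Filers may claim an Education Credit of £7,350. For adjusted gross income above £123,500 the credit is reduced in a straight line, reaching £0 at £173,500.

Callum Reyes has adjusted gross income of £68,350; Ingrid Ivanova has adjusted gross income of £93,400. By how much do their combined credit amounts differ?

Callum (£68,350): Rural Housing Credit: £68,350 is at or below the £92,200 threshold, so the full £1,780 applies. Education Credit: £68,350 is at or below the £123,500 threshold, so the full £7,350 applies. total £1,780 + £7,350 = £9,130
Ingrid (£93,400): Rural Housing Credit: income exceeds £92,200 by £1,200, which is 2 full-or-partial £750 increments; reduction = 2 × £40 = £80, leaving £1,700. Education Credit: £93,400 is at or below the £123,500 threshold, so the full £7,350 applies. total £1,700 + £7,350 = £9,050
Difference: |£9,130 − £9,050| = £80.

£80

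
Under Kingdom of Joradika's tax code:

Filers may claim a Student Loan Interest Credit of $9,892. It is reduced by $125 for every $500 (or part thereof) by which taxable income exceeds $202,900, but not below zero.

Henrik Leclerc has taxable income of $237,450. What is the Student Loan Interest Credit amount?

Student Loan Interest Credit: income exceeds $202,900 by $34,550, which is 70 full-or-partial $500 increments; reduction = 70 × $125 = $8,750, leaving $1,142.

$1,142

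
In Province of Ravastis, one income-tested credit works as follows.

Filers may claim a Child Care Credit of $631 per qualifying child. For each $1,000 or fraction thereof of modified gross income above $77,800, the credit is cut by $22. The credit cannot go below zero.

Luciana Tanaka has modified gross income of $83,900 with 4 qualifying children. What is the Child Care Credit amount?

$2,370

Child Care Credit: base = 4 × $631 = $2,524. income exceeds $77,800 by $6,100, which is 7 full-or-partial $1,000 increments; reduction = 7 × $22 = $154, leaving $2,370.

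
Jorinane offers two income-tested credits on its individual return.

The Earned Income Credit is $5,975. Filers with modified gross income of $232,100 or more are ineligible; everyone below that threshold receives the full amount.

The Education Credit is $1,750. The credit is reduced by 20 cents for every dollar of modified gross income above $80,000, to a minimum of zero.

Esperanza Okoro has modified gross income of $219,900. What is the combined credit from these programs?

$5,975

Earned Income Credit: $219,900 is below the $232,100 cutoff, so the full $5,975 applies.
Education Credit: 20% of the $139,900 excess over $80,000 is $27,980 ≥ base, so the credit is $0.
Total: $5,975 + $0 = $5,975.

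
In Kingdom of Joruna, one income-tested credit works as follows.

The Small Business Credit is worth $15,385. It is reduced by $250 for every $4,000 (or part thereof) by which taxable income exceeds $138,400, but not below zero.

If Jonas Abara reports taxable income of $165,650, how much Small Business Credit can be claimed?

$13,635

Small Business Credit: income exceeds $138,400 by $27,250, which is 7 full-or-partial $4,000 increments; reduction = 7 × $250 = $1,750, leaving $13,635.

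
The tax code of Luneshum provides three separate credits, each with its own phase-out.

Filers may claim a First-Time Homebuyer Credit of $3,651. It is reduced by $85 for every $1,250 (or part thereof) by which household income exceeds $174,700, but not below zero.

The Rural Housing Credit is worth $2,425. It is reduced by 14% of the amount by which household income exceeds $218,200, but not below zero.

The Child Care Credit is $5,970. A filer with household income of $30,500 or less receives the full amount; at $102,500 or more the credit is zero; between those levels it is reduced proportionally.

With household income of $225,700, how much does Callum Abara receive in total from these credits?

$1,541

First-Time Homebuyer Credit: income exceeds $174,700 by $51,000, which is 41 full-or-partial $1,250 increments; reduction = 41 × $85 = $3,485, leaving $166.
Rural Housing Credit: 14% of the $7,500 excess over $218,200 is $1,050; credit = $2,425 − $1,050 = $1,375.
Child Care Credit: $225,700 is at or above $102,500, so the credit is $0.
Total: $166 + $1,375 + $0 = $1,541.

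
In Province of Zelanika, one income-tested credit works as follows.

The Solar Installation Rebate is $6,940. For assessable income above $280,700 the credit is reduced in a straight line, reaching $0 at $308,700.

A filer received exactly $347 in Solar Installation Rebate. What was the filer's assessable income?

$307,300

$347 is 347/6,940 of the full $6,940, so 6,593/6,940 of the $28,000 range has been used: income = $280,700 + $28,000 × 6,593/6,940 = $307,300.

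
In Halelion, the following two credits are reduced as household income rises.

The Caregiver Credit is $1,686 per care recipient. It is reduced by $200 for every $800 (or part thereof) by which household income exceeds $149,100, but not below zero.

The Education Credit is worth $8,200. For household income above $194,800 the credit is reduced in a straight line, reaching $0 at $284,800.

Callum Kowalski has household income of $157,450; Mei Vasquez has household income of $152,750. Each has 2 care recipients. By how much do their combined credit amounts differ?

$1,200

Callum ($157,450): Caregiver Credit: base = 2 × $1,686 = $3,372. income exceeds $149,100 by $8,350, which is 11 full-or-partial $800 increments; reduction = 11 × $200 = $2,200, leaving $1,172. Education Credit: $157,450 is at or below the $194,800 threshold, so the full $8,200 applies. total $1,172 + $8,200 = $9,372
Mei ($152,750): Caregiver Credit: base = 2 × $1,686 = $3,372. income exceeds $149,100 by $3,650, which is 5 full-or-partial $800 increments; reduction = 5 × $200 = $1,000, leaving $2,372. Education Credit: $152,750 is at or below the $194,800 threshold, so the full $8,200 applies. total $2,372 + $8,200 = $10,572
Difference: |$9,372 − $10,572| = $1,200.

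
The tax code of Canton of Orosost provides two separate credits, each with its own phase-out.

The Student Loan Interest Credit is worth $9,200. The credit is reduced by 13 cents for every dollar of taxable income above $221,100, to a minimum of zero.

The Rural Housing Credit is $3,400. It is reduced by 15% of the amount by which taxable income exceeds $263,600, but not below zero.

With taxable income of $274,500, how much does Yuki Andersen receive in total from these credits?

$4,023

Student Loan Interest Credit: 13% of the $53,400 excess over $221,100 is $6,942; credit = $9,200 − $6,942 = $2,258.
Rural Housing Credit: 15% of the $10,900 excess over $263,600 is $1,635; credit = $3,400 − $1,635 = $1,765.
Total: $2,258 + $1,765 = $4,023.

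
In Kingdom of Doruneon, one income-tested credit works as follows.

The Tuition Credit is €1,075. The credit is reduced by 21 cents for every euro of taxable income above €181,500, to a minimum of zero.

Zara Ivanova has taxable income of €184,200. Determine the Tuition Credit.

Tuition Credit: 21% of the €2,700 excess over €181,500 is €567; credit = €1,075 − €567 = €508.

€508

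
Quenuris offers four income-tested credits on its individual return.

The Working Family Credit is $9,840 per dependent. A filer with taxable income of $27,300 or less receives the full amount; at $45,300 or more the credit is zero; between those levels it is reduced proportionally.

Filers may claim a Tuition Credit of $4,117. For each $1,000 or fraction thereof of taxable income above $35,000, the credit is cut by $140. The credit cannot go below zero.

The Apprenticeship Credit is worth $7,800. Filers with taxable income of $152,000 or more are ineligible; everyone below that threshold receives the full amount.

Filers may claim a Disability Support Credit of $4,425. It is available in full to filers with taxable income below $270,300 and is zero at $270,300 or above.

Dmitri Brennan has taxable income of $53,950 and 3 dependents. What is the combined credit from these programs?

Working Family Credit: base = 3 × $9,840 = $29,520. $53,950 is at or above $45,300, so the credit is $0.
Tuition Credit: income exceeds $35,000 by $18,950, which is 19 full-or-partial $1,000 increments; reduction = 19 × $140 = $2,660, leaving $1,457.
Apprenticeship Credit: $53,950 is below the $152,000 cutoff, so the full $7,800 applies.
Disability Support Credit: $53,950 is below the $270,300 cutoff, so the full $4,425 applies.
Total: $0 + $1,457 + $7,800 + $4,425 = $13,682.

$13,682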